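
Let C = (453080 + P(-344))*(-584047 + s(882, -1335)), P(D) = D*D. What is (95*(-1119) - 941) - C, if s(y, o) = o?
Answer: 334496533666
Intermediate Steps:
P(D) = D²
C = -334496640912 (C = (453080 + (-344)²)*(-584047 - 1335) = (453080 + 118336)*(-585382) = 571416*(-585382) = -334496640912)
(95*(-1119) - 941) - C = (95*(-1119) - 941) - 1*(-334496640912) = (-106305 - 941) + 334496640912 = -107246 + 334496640912 = 334496533666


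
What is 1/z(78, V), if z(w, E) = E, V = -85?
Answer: -1/85 ≈ -0.011765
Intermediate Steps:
1/z(78, V) = 1/(-85) = -1/85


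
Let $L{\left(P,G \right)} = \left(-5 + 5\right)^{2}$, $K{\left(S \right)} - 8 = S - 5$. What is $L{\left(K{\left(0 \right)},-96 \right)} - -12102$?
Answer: $12102$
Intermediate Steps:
$K{\left(S \right)} = 3 + S$ ($K{\left(S \right)} = 8 + \left(S - 5\right) = 8 + \left(-5 + S\right) = 3 + S$)
$L{\left(P,G \right)} = 0$ ($L{\left(P,G \right)} = 0^{2} = 0$)
$L{\left(K{\left(0 \right)},-96 \right)} - -12102 = 0 - -12102 = 0 + 12102 = 12102$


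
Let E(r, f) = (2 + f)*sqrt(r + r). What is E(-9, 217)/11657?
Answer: 657*I*sqrt(2)/11657 ≈ 0.079706*I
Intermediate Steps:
E(r, f) = sqrt(2)*sqrt(r)*(2 + f) (E(r, f) = (2 + f)*sqrt(2*r) = (2 + f)*(sqrt(2)*sqrt(r)) = sqrt(2)*sqrt(r)*(2 + f))
E(-9, 217)/11657 = (sqrt(2)*sqrt(-9)*(2 + 217))/11657 = (sqrt(2)*(3*I)*219)*(1/11657) = (657*I*sqrt(2))*(1/11657) = 657*I*sqrt(2)/11657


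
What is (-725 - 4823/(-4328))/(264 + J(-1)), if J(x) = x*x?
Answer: -3132977/1146920 ≈ -2.7316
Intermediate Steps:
J(x) = x**2
(-725 - 4823/(-4328))/(264 + J(-1)) = (-725 - 4823/(-4328))/(264 + (-1)**2) = (-725 - 4823*(-1/4328))/(264 + 1) = (-725 + 4823/4328)/265 = -3132977/4328*1/265 = -3132977/1146920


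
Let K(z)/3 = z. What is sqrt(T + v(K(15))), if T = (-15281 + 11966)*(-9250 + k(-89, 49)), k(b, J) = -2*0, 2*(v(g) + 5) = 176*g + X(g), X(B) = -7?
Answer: sqrt(122670806)/2 ≈ 5537.8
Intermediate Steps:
K(z) = 3*z
v(g) = -17/2 + 88*g (v(g) = -5 + (176*g - 7)/2 = -5 + (-7 + 176*g)/2 = -5 + (-7/2 + 88*g) = -17/2 + 88*g)
k(b, J) = 0
T = 30663750 (T = (-15281 + 11966)*(-9250 + 0) = -3315*(-9250) = 30663750)
sqrt(T + v(K(15))) = sqrt(30663750 + (-17/2 + 88*(3*15))) = sqrt(30663750 + (-17/2 + 88*45)) = sqrt(30663750 + (-17/2 + 3960)) = sqrt(30663750 + 7903/2) = sqrt(61335403/2) = sqrt(122670806)/2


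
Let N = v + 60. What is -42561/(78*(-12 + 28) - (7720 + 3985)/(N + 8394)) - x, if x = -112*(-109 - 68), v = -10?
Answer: -209034877452/10526407 ≈ -19858.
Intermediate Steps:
N = 50 (N = -10 + 60 = 50)
x = 19824 (x = -112*(-177) = 19824)
-42561/(78*(-12 + 28) - (7720 + 3985)/(N + 8394)) - x = -42561/(78*(-12 + 28) - (7720 + 3985)/(50 + 8394)) - 1*19824 = -42561/(78*16 - 11705/8444) - 19824 = -42561/(1248 - 11705/8444) - 19824 = -42561/10526407/8444 - 19824 = -42561*8444/10526407 - 19824 = -359385084/10526407 - 19824 = -209034877452/10526407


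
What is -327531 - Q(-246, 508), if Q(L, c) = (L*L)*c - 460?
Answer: -31069199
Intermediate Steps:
Q(L, c) = -460 + c*L² (Q(L, c) = L²*c - 460 = c*L² - 460 = -460 + c*L²)
-327531 - Q(-246, 508) = -327531 - (-460 + 508*(-246)²) = -327531 - (-460 + 508*60516) = -327531 - (-460 + 30742128) = -327531 - 1*30741668 = -327531 - 30741668 = -31069199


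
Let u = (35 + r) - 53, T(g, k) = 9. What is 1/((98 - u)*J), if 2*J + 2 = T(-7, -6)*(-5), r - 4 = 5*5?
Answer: -2/4089 ≈ -0.00048912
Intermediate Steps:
r = 29 (r = 4 + 5*5 = 4 + 25 = 29)
J = -47/2 (J = -1 + (9*(-5))/2 = -1 + (1/2)*(-45) = -1 - 45/2 = -47/2 ≈ -23.500)
u = 11 (u = (35 + 29) - 53 = 64 - 53 = 11)
1/((98 - u)*J) = 1/((98 - 1*11)*(-47/2)) = 1/((98 - 11)*(-47/2)) = 1/(87*(-47/2)) = 1/(-4089/2) = -2/4089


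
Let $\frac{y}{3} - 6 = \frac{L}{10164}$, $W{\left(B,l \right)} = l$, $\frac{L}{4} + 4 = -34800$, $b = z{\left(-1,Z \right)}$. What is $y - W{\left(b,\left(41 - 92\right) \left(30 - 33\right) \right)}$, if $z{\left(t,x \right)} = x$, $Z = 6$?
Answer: $- \frac{1937}{11} \approx -176.09$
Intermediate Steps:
$b = 6$
$L = -139216$ ($L = -16 + 4 \left(-34800\right) = -16 - 139200 = -139216$)
$y = - \frac{254}{11}$ ($y = 18 + 3 \left(- \frac{139216}{10164}\right) = 18 + 3 \left(\left(-139216\right) \frac{1}{10164}\right) = 18 + 3 \left(- \frac{452}{33}\right) = 18 - \frac{452}{11} = - \frac{254}{11} \approx -23.091$)
$y - W{\left(b,\left(41 - 92\right) \left(30 - 33\right) \right)} = - \frac{254}{11} - \left(41 - 92\right) \left(30 - 33\right) = - \frac{254}{11} - \left(-51\right) \left(-3\right) = - \frac{254}{11} - 153 = - \frac{1937}{11}$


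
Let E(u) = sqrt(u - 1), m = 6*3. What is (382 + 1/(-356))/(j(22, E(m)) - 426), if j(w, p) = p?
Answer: -28966083/32299702 - 135991*sqrt(17)/64599404 ≈ -0.90547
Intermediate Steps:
m = 18
E(u) = sqrt(-1 + u)
(382 + 1/(-356))/(j(22, E(m)) - 426) = (382 + 1/(-356))/(sqrt(-1 + 18) - 426) = (382 - 1/356)/(sqrt(17) - 426) = 135991/(356*(-426 + sqrt(17)))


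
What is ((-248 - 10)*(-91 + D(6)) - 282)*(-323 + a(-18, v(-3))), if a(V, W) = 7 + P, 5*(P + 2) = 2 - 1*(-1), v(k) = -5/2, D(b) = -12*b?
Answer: -66292164/5 ≈ -1.3258e+7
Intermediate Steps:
v(k) = -5/2 (v(k) = -5*½ = -5/2)
P = -7/5 (P = -2 + (2 - 1*(-1))/5 = -2 + (2 + 1)/5 = -2 + (⅕)*3 = -2 + ⅗ = -7/5 ≈ -1.4000)
a(V, W) = 28/5 (a(V, W) = 7 - 7/5 = 28/5)
((-248 - 10)*(-91 + D(6)) - 282)*(-323 + a(-18, v(-3))) = ((-248 - 10)*(-91 - 12*6) - 282)*(-323 + 28/5) = (-258*(-91 - 72) - 282)*(-1587/5) = (-258*(-163) - 282)*(-1587/5) = (42054 - 282)*(-1587/5) = 41772*(-1587/5) = -66292164/5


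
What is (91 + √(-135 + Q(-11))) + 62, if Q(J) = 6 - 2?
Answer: 153 + I*√131 ≈ 153.0 + 11.446*I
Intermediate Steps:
Q(J) = 4
(91 + √(-135 + Q(-11))) + 62 = (91 + √(-135 + 4)) + 62 = (91 + √(-131)) + 62 = (91 + I*√131) + 62 = 153 + I*√131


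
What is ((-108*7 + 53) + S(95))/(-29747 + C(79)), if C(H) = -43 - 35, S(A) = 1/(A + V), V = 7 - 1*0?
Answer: 14341/608430 ≈ 0.023571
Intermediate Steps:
V = 7 (V = 7 + 0 = 7)
S(A) = 1/(7 + A) (S(A) = 1/(A + 7) = 1/(7 + A))
C(H) = -78
((-108*7 + 53) + S(95))/(-29747 + C(79)) = ((-108*7 + 53) + 1/(7 + 95))/(-29747 - 78) = ((-756 + 53) + 1/102)/(-29825) = (-703 + 1/102)*(-1/29825) = -71705/102*(-1/29825) = 14341/608430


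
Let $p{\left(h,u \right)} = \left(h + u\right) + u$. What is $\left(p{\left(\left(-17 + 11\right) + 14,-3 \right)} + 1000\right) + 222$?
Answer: $1224$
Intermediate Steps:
$p{\left(h,u \right)} = h + 2 u$
$\left(p{\left(\left(-17 + 11\right) + 14,-3 \right)} + 1000\right) + 222 = \left(\left(\left(\left(-17 + 11\right) + 14\right) + 2 \left(-3\right)\right) + 1000\right) + 222 = \left(\left(\left(-6 + 14\right) - 6\right) + 1000\right) + 222 = \left(\left(8 - 6\right) + 1000\right) + 222 = \left(2 + 1000\right) + 222 = 1002 + 222 = 1224$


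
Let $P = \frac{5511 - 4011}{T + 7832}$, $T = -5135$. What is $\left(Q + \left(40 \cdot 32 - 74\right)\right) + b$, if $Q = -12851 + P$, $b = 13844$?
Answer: $\frac{1977401}{899} \approx 2199.6$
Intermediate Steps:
$P = \frac{500}{899}$ ($P = \frac{5511 - 4011}{-5135 + 7832} = \frac{1500}{2697} = 1500 \cdot \frac{1}{2697} = \frac{500}{899} \approx 0.55617$)
$Q = - \frac{11552549}{899}$ ($Q = -12851 + \frac{500}{899} = - \frac{11552549}{899} \approx -12850.0$)
$\left(Q + \left(40 \cdot 32 - 74\right)\right) + b = \left(- \frac{11552549}{899} + \left(40 \cdot 32 - 74\right)\right) + 13844 = \left(- \frac{11552549}{899} + \left(1280 - 74\right)\right) + 13844 = \left(- \frac{11552549}{899} + 1206\right) + 13844 = - \frac{10468355}{899} + 13844 = \frac{1977401}{899}$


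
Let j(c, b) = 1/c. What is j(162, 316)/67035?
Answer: 1/10859670 ≈ 9.2084e-8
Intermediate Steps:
j(162, 316)/67035 = 1/(162*67035) = (1/162)*(1/67035) = 1/10859670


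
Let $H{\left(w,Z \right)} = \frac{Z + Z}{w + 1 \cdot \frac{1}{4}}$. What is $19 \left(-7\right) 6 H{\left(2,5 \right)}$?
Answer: $- \frac{10640}{3} \approx -3546.7$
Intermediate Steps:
$H{\left(w,Z \right)} = \frac{2 Z}{\frac{1}{4} + w}$ ($H{\left(w,Z \right)} = \frac{2 Z}{w + 1 \cdot \frac{1}{4}} = \frac{2 Z}{w + \frac{1}{4}} = \frac{2 Z}{\frac{1}{4} + w}$)
$19 \left(-7\right) 6 H{\left(2,5 \right)} = 19 \left(-7\right) 6 \cdot 8 \cdot 5 \frac{1}{1 + 4 \cdot 2} = 19 \left(- 42 \cdot 8 \cdot 5 \frac{1}{1 + 8}\right) = 19 \left(- 42 \cdot 8 \cdot 5 \cdot \frac{1}{9}\right) = 19 \left(\left(-42\right) \frac{40}{9}\right) = 19 \left(- \frac{560}{3}\right) = - \frac{10640}{3}$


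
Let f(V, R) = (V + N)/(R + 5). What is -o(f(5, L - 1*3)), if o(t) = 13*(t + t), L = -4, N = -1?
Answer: 52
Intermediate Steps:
f(V, R) = (-1 + V)/(5 + R) (f(V, R) = (V - 1)/(R + 5) = (-1 + V)/(5 + R))
o(t) = 26*t (o(t) = 13*(2*t) = 26*t)
-o(f(5, L - 1*3)) = -26*(-1 + 5)/(5 + (-4 - 1*3)) = -26*4/(5 + (-4 - 3)) = -26*4/(5 - 7) = -26*4/(-2) = -26*(-1/2*4) = -26*(-2) = -1*(-52) = 52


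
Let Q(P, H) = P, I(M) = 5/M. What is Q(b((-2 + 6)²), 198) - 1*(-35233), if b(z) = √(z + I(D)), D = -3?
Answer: 35233 + √129/3 ≈ 35237.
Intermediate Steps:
b(z) = √(-5/3 + z) (b(z) = √(z + 5/(-3)) = √(z + 5*(-⅓)) = √(z - 5/3) = √(-5/3 + z))
Q(b((-2 + 6)²), 198) - 1*(-35233) = √(-15 + 9*(-2 + 6)²)/3 - 1*(-35233) = √(-15 + 9*4²)/3 + 35233 = √(-15 + 9*16)/3 + 35233 = √(-15 + 144)/3 + 35233 = √129/3 + 35233 = 35233 + √129/3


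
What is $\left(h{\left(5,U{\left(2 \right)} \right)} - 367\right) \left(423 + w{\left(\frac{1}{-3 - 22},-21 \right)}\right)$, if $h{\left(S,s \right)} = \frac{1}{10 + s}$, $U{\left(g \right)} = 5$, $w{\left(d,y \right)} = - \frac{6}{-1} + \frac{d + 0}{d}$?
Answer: $- \frac{473344}{3} \approx -1.5778 \cdot 10^{5}$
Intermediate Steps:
$w{\left(d,y \right)} = 7$ ($w{\left(d,y \right)} = \left(-6\right) \left(-1\right) + \frac{d}{d} = 6 + 1 = 7$)
$\left(h{\left(5,U{\left(2 \right)} \right)} - 367\right) \left(423 + w{\left(\frac{1}{-3 - 22},-21 \right)}\right) = \left(\frac{1}{10 + 5} - 367\right) \left(423 + 7\right) = \left(\frac{1}{15} - 367\right) 430 = \left(- \frac{5504}{15}\right) 430 = - \frac{473344}{3}$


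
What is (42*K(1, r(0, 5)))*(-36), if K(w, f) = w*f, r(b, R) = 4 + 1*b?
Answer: -6048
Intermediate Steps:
r(b, R) = 4 + b
K(w, f) = f*w
(42*K(1, r(0, 5)))*(-36) = (42*((4 + 0)*1))*(-36) = (42*(4*1))*(-36) = (42*4)*(-36) = 168*(-36) = -6048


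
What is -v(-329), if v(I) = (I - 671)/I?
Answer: -1000/329 ≈ -3.0395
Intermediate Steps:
v(I) = (-671 + I)/I
-v(-329) = -(-671 - 329)/(-329) = -(-1)*(-1000)/329 = -1*1000/329 = -1000/329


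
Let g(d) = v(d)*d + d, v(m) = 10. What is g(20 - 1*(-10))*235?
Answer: 77550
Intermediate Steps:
g(d) = 11*d (g(d) = 10*d + d = 11*d)
g(20 - 1*(-10))*235 = (11*(20 - 1*(-10)))*235 = (11*(20 + 10))*235 = (11*30)*235 = 330*235 = 77550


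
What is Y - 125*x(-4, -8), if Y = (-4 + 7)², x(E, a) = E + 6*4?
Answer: -2491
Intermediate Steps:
x(E, a) = 24 + E (x(E, a) = E + 24 = 24 + E)
Y = 9 (Y = 3² = 9)
Y - 125*x(-4, -8) = 9 - 125*(24 - 4) = 9 - 125*20 = 9 - 2500 = -2491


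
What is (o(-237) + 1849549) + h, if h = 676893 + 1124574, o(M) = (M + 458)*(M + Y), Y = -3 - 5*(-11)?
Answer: 3610131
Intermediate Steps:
Y = 52 (Y = -3 + 55 = 52)
o(M) = (52 + M)*(458 + M) (o(M) = (M + 458)*(M + 52) = (458 + M)*(52 + M) = (52 + M)*(458 + M))
h = 1801467
(o(-237) + 1849549) + h = ((23816 + (-237)**2 + 510*(-237)) + 1849549) + 1801467 = ((23816 + 56169 - 120870) + 1849549) + 1801467 = (-40885 + 1849549) + 1801467 = 1808664 + 1801467 = 3610131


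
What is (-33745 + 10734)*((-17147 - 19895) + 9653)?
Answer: 630248279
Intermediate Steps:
(-33745 + 10734)*((-17147 - 19895) + 9653) = -23011*(-37042 + 9653) = -23011*(-27389) = 630248279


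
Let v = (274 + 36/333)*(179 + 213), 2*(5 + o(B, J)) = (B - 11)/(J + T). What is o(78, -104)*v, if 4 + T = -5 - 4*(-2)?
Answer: -317201192/555 ≈ -5.7153e+5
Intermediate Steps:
T = -1 (T = -4 + (-5 - 4*(-2)) = -4 + (-5 + 8) = -4 + 3 = -1)
o(B, J) = -5 + (-11 + B)/(2*(-1 + J)) (o(B, J) = -5 + ((B - 11)/(J - 1))/2 = -5 + ((-11 + B)/(-1 + J))/2 = -5 + (-11 + B)/(2*(-1 + J)))
v = 3975664/37 (v = (274 + 36*(1/333))*392 = (274 + 4/37)*392 = (10142/37)*392 = 3975664/37 ≈ 1.0745e+5)
o(78, -104)*v = ((-1 + 78 - 10*(-104))/(2*(-1 - 104)))*(3975664/37) = ((1/2)*(-1 + 78 + 1040)/(-105))*(3975664/37) = ((1/2)*(-1/105)*1117)*(3975664/37) = -1117/210*3975664/37 = -317201192/555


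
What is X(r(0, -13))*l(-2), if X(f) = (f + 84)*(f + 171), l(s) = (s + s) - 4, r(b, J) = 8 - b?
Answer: -131744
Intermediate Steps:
l(s) = -4 + 2*s (l(s) = 2*s - 4 = -4 + 2*s)
X(f) = (84 + f)*(171 + f)
X(r(0, -13))*l(-2) = (14364 + (8 - 1*0)² + 255*(8 - 1*0))*(-4 + 2*(-2)) = (14364 + (8 + 0)² + 255*(8 + 0))*(-4 - 4) = (14364 + 8² + 255*8)*(-8) = (14364 + 64 + 2040)*(-8) = 16468*(-8) = -131744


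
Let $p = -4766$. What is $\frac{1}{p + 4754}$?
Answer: $- \frac{1}{12} \approx -0.083333$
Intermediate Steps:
$\frac{1}{p + 4754} = \frac{1}{-4766 + 4754} = \frac{1}{-12} = - \frac{1}{12}$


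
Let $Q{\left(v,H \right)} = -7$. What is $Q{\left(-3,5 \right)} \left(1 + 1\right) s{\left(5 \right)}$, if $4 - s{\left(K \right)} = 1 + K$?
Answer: $28$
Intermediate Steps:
$s{\left(K \right)} = 3 - K$ ($s{\left(K \right)} = 4 - \left(1 + K\right) = 3 - K$)
$Q{\left(-3,5 \right)} \left(1 + 1\right) s{\left(5 \right)} = - 7 \left(1 + 1\right) \left(3 - 5\right) = - 7 \cdot 2 \left(3 - 5\right) = - 7 \cdot 2 \left(-2\right) = \left(-7\right) \left(-4\right) = 28$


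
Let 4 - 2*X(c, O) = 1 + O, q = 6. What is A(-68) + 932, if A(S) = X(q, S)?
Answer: 1935/2 ≈ 967.50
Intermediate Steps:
X(c, O) = 3/2 - O/2 (X(c, O) = 2 - (1 + O)/2 = 2 + (-½ - O/2) = 3/2 - O/2)
A(S) = 3/2 - S/2
A(-68) + 932 = (3/2 - ½*(-68)) + 932 = (3/2 + 34) + 932 = 71/2 + 932 = 1935/2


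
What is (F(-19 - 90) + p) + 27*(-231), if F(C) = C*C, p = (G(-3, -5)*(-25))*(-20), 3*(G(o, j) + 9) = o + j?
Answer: -568/3 ≈ -189.33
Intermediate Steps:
G(o, j) = -9 + j/3 + o/3 (G(o, j) = -9 + (o + j)/3 = -9 + (j + o)/3 = -9 + (j/3 + o/3) = -9 + j/3 + o/3)
p = -17500/3 (p = ((-9 + (⅓)*(-5) + (⅓)*(-3))*(-25))*(-20) = ((-9 - 5/3 - 1)*(-25))*(-20) = -35/3*(-25)*(-20) = (875/3)*(-20) = -17500/3 ≈ -5833.3)
F(C) = C²
(F(-19 - 90) + p) + 27*(-231) = ((-19 - 90)² - 17500/3) + 27*(-231) = ((-109)² - 17500/3) - 6237 = (11881 - 17500/3) - 6237 = 18143/3 - 6237 = -568/3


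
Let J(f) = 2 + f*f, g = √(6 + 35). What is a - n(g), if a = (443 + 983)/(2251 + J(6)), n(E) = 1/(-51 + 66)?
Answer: 6367/11445 ≈ 0.55631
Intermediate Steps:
g = √41 ≈ 6.4031
n(E) = 1/15
J(f) = 2 + f²
a = 1426/2289 (a = (443 + 983)/(2251 + (2 + 6²)) = 1426/(2251 + (2 + 36)) = 1426/(2251 + 38) = 1426/2289 ≈ 0.62298)
a - n(g) = 1426/2289 - 1*1/15 = 1426/2289 - 1/15 = 6367/11445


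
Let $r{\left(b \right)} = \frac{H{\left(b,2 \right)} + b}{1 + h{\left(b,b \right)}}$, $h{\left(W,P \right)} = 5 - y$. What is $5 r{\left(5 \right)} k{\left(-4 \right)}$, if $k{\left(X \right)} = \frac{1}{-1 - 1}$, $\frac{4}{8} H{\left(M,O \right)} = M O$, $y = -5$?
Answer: $- \frac{125}{22} \approx -5.6818$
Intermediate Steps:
$h{\left(W,P \right)} = 10$ ($h{\left(W,P \right)} = 5 - -5 = 5 + 5 = 10$)
$H{\left(M,O \right)} = 2 M O$
$k{\left(X \right)} = - \frac{1}{2}$ ($k{\left(X \right)} = \frac{1}{-2} = - \frac{1}{2}$)
$r{\left(b \right)} = \frac{5 b}{11}$ ($r{\left(b \right)} = \frac{2 b 2 + b}{1 + 10} = \frac{4 b + b}{11} = 5 b \frac{1}{11} = \frac{5 b}{11}$)
$5 r{\left(5 \right)} k{\left(-4 \right)} = 5 \cdot \frac{5}{11} \cdot 5 \left(- \frac{1}{2}\right) = 5 \cdot \frac{25}{11} \left(- \frac{1}{2}\right) = \frac{125}{11} \left(- \frac{1}{2}\right) = - \frac{125}{22}$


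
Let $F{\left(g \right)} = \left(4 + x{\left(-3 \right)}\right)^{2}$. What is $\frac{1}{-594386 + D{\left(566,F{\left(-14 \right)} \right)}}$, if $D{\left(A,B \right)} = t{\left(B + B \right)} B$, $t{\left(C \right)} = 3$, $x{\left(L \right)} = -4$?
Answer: $- \frac{1}{594386} \approx -1.6824 \cdot 10^{-6}$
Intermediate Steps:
$F{\left(g \right)} = 0$ ($F{\left(g \right)} = \left(4 - 4\right)^{2} = 0^{2} = 0$)
$D{\left(A,B \right)} = 3 B$
$\frac{1}{-594386 + D{\left(566,F{\left(-14 \right)} \right)}} = \frac{1}{-594386 + 3 \cdot 0} = \frac{1}{-594386 + 0} = \frac{1}{-594386} = - \frac{1}{594386}$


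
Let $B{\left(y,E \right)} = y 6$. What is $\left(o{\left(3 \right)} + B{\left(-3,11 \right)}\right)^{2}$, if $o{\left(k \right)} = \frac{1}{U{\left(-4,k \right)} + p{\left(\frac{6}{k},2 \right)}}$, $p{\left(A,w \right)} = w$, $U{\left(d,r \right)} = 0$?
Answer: $\frac{1225}{4} \approx 306.25$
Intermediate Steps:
$B{\left(y,E \right)} = 6 y$
$o{\left(k \right)} = \frac{1}{2}$ ($o{\left(k \right)} = \frac{1}{0 + 2} = \frac{1}{2}$)
$\left(o{\left(3 \right)} + B{\left(-3,11 \right)}\right)^{2} = \left(\frac{1}{2} + 6 \left(-3\right)\right)^{2} = \left(\frac{1}{2} - 18\right)^{2} = \left(- \frac{35}{2}\right)^{2} = \frac{1225}{4}$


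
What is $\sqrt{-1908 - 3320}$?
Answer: $2 i \sqrt{1307} \approx 72.305 i$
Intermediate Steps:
$\sqrt{-1908 - 3320} = \sqrt{-5228} = 2 i \sqrt{1307}$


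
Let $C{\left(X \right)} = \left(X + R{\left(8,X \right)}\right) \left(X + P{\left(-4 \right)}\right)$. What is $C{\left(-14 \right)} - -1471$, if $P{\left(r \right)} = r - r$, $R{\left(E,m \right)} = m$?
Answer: $1863$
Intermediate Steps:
$P{\left(r \right)} = 0$
$C{\left(X \right)} = 2 X^{2}$ ($C{\left(X \right)} = \left(X + X\right) \left(X + 0\right) = 2 X X = 2 X^{2}$)
$C{\left(-14 \right)} - -1471 = 2 \left(-14\right)^{2} - -1471 = 2 \cdot 196 + 1471 = 392 + 1471 = 1863$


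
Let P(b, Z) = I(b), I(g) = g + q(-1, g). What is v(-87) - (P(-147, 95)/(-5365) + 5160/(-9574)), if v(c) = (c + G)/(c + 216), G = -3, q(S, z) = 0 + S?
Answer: -5560514/29846945 ≈ -0.18630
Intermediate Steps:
q(S, z) = S
I(g) = -1 + g (I(g) = g - 1 = -1 + g)
P(b, Z) = -1 + b
v(c) = (-3 + c)/(216 + c) (v(c) = (c - 3)/(c + 216) = (-3 + c)/(216 + c))
v(-87) - (P(-147, 95)/(-5365) + 5160/(-9574)) = (-3 - 87)/(216 - 87) - ((-1 - 147)/(-5365) + 5160/(-9574)) = -90/129 - (-148*(-1/5365) + 5160*(-1/9574)) = (1/129)*(-90) - (4/145 - 2580/4787) = -30/43 - 1*(-354952/694115) = -30/43 + 354952/694115 = -5560514/29846945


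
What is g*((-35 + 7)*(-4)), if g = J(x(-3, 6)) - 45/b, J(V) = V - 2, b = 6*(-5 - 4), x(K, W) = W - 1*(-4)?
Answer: 2968/3 ≈ 989.33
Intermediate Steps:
x(K, W) = 4 + W (x(K, W) = W + 4 = 4 + W)
b = -54 (b = 6*(-9) = -54)
J(V) = -2 + V
g = 53/6 (g = (-2 + (4 + 6)) - 45/(-54) = (-2 + 10) - 45*(-1)/54 = 8 - 1*(-⅚) = 8 + ⅚ = 53/6 ≈ 8.8333)
g*((-35 + 7)*(-4)) = 53*((-35 + 7)*(-4))/6 = 53*(-28*(-4))/6 = (53/6)*112 = 2968/3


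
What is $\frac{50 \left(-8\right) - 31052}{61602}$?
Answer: $- \frac{5242}{10267} \approx -0.51057$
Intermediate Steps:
$\frac{50 \left(-8\right) - 31052}{61602} = \left(-400 - 31052\right) \frac{1}{61602} = \left(-31452\right) \frac{1}{61602} = - \frac{5242}{10267}$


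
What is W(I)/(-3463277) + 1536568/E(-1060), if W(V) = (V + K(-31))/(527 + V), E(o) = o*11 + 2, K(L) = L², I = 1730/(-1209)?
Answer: -1690694403763167535/12827362850349429 ≈ -131.80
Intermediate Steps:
I = -1730/1209 (I = 1730*(-1/1209) = -1730/1209 ≈ -1.4309)
E(o) = 2 + 11*o (E(o) = 11*o + 2 = 2 + 11*o)
W(V) = (961 + V)/(527 + V) (W(V) = (V + (-31)²)/(527 + V) = (V + 961)/(527 + V) = (961 + V)/(527 + V))
W(I)/(-3463277) + 1536568/E(-1060) = ((961 - 1730/1209)/(527 - 1730/1209))/(-3463277) + 1536568/(2 + 11*(-1060)) = ((1160119/1209)/(635413/1209))*(-1/3463277) + 1536568/(2 - 11660) = ((1209/635413)*(1160119/1209))*(-1/3463277) + 1536568/(-11658) = (1160119/635413)*(-1/3463277) + 1536568*(-1/11658) = -1160119/2200611228401 - 768284/5829 = -1690694403763167535/12827362850349429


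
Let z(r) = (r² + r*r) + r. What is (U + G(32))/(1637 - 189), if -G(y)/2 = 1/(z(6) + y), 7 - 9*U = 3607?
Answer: -22001/79640 ≈ -0.27626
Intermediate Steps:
U = -400 (U = 7/9 - ⅑*3607 = 7/9 - 3607/9 = -400)
z(r) = r + 2*r² (z(r) = (r² + r²) + r = 2*r² + r = r + 2*r²)
G(y) = -2/(78 + y) (G(y) = -2/(6*(1 + 2*6) + y) = -2/(6*(1 + 12) + y) = -2/(6*13 + y) = -2/(78 + y))
(U + G(32))/(1637 - 189) = (-400 - 2/(78 + 32))/(1637 - 189) = (-400 - 2/110)/1448 = (-400 - 2*1/110)*(1/1448) = (-400 - 1/55)*(1/1448) = -22001/55*1/1448 = -22001/79640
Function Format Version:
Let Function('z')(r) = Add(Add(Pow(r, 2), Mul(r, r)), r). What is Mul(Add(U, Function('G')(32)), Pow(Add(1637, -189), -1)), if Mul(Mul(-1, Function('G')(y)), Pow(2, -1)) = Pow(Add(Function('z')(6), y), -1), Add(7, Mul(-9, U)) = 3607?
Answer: Rational(-22001, 79640) ≈ -0.27626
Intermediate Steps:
U = -400 (U = Add(Rational(7, 9), Mul(Rational(-1, 9), 3607)) = Add(Rational(7, 9), Rational(-3607, 9)) = -400)
Function('z')(r) = Add(r, Mul(2, Pow(r, 2))) (Function('z')(r) = Add(Add(Pow(r, 2), Pow(r, 2)), r) = Add(Mul(2, Pow(r, 2)), r) = Add(r, Mul(2, Pow(r, 2))))
Function('G')(y) = Mul(-2, Pow(Add(78, y), -1)) (Function('G')(y) = Mul(-2, Pow(Add(Mul(6, Add(1, Mul(2, 6))), y), -1)) = Mul(-2, Pow(Add(Mul(6, Add(1, 12)), y), -1)) = Mul(-2, Pow(Add(Mul(6, 13), y), -1)) = Mul(-2, Pow(Add(78, y), -1)))
Mul(Add(U, Function('G')(32)), Pow(Add(1637, -189), -1)) = Mul(Add(-400, Mul(-2, Pow(Add(78, 32), -1))), Pow(Add(1637, -189), -1)) = Mul(Add(-400, Mul(-2, Pow(110, -1))), Pow(1448, -1)) = Mul(Add(-400, Mul(-2, Rational(1, 110))), Rational(1, 1448)) = Mul(Add(-400, Rational(-1, 55)), Rational(1, 1448)) = Mul(Rational(-22001, 55), Rational(1, 1448)) = Rational(-22001, 79640)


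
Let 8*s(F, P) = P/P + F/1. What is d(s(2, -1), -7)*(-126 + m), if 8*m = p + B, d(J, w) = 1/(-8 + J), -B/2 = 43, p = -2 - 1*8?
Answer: 1104/61 ≈ 18.098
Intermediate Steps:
p = -10 (p = -2 - 8 = -10)
B = -86 (B = -2*43 = -86)
s(F, P) = ⅛ + F/8 (s(F, P) = (P/P + F/1)/8 = (1 + F*1)/8 = (1 + F)/8 = ⅛ + F/8)
m = -12 (m = (-10 - 86)/8 = (⅛)*(-96) = -12)
d(s(2, -1), -7)*(-126 + m) = (-126 - 12)/(-8 + (⅛ + (⅛)*2)) = -138/(-8 + (⅛ + ¼)) = -138/(-8 + 3/8) = -138/(-61/8) = -8/61*(-138) = 1104/61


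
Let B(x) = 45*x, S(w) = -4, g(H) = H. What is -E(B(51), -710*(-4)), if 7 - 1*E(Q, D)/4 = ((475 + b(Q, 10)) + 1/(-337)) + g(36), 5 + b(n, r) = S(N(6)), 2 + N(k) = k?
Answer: 667256/337 ≈ 1980.0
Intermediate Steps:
N(k) = -2 + k
b(n, r) = -9 (b(n, r) = -5 - 4 = -9)
E(Q, D) = -667256/337 (E(Q, D) = 28 - 4*(((475 - 9) + 1/(-337)) + 36) = 28 - 4*((466 - 1/337) + 36) = 28 - 4*(157041/337 + 36) = 28 - 4*169173/337 = 28 - 676692/337 = -667256/337)
-E(B(51), -710*(-4)) = -1*(-667256/337) = 667256/337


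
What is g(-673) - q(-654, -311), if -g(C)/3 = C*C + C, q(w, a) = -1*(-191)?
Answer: -1356959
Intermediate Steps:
q(w, a) = 191
g(C) = -3*C - 3*C**2 (g(C) = -3*(C*C + C) = -3*(C**2 + C) = -3*(C + C**2) = -3*C - 3*C**2)
g(-673) - q(-654, -311) = -3*(-673)*(1 - 673) - 1*191 = -3*(-673)*(-672) - 191 = -1356768 - 191 = -1356959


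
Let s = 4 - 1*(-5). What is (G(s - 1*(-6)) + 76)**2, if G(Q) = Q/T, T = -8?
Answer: 351649/64 ≈ 5494.5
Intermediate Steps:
s = 9 (s = 4 + 5 = 9)
G(Q) = -Q/8 (G(Q) = Q/(-8) = Q*(-1/8) = -Q/8)
(G(s - 1*(-6)) + 76)**2 = (-(9 - 1*(-6))/8 + 76)**2 = (-(9 + 6)/8 + 76)**2 = (-1/8*15 + 76)**2 = (-15/8 + 76)**2 = (593/8)**2 = 351649/64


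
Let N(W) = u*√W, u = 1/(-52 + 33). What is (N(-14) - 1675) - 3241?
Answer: -4916 - I*√14/19 ≈ -4916.0 - 0.19693*I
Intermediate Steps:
u = -1/19 (u = 1/(-19) = -1/19 ≈ -0.052632)
N(W) = -√W/19
(N(-14) - 1675) - 3241 = (-I*√14/19 - 1675) - 3241 = (-1675 - I*√14/19) - 3241 = -4916 - I*√14/19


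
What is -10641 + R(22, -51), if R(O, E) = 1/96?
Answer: -1021535/96 ≈ -10641.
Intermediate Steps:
R(O, E) = 1/96
-10641 + R(22, -51) = -10641 + 1/96 = -1021535/96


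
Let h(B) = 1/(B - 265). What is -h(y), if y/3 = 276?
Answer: -1/563 ≈ -0.0017762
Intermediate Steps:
y = 828 (y = 3*276 = 828)
h(B) = 1/(-265 + B)
-h(y) = -1/(-265 + 828) = -1/563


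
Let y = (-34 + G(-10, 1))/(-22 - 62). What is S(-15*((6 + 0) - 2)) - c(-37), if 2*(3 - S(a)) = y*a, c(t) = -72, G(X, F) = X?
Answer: 635/7 ≈ 90.714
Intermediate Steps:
y = 11/21 (y = (-34 - 10)/(-22 - 62) = -44/(-84) = -44*(-1/84) = 11/21 ≈ 0.52381)
S(a) = 3 - 11*a/42
S(-15*((6 + 0) - 2)) - c(-37) = (3 - (-55)*((6 + 0) - 2)/14) - 1*(-72) = (3 - (-55)*(6 - 2)/14) + 72 = (3 - (-55)*4/14) + 72 = (3 - 11/42*(-60)) + 72 = (3 + 110/7) + 72 = 131/7 + 72 = 635/7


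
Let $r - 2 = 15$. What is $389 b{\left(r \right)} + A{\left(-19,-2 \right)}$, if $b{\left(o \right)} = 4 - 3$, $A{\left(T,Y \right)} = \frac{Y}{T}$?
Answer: $\frac{7393}{19} \approx 389.11$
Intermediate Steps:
$r = 17$ ($r = 2 + 15 = 17$)
$b{\left(o \right)} = 1$ ($b{\left(o \right)} = 4 - 3 = 1$)
$389 b{\left(r \right)} + A{\left(-19,-2 \right)} = 389 \cdot 1 - \frac{2}{-19} = 389 - - \frac{2}{19} = 389 + \frac{2}{19} = \frac{7393}{19}$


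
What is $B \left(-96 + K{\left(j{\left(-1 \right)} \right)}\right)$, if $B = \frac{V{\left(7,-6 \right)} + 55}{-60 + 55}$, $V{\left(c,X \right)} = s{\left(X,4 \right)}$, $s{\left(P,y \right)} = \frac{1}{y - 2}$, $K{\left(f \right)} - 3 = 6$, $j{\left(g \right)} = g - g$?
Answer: $\frac{9657}{10} \approx 965.7$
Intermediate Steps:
$j{\left(g \right)} = 0$
$K{\left(f \right)} = 9$ ($K{\left(f \right)} = 3 + 6 = 9$)
$s{\left(P,y \right)} = \frac{1}{-2 + y}$
$V{\left(c,X \right)} = \frac{1}{2}$ ($V{\left(c,X \right)} = \frac{1}{-2 + 4} = \frac{1}{2}$)
$B = - \frac{111}{10}$ ($B = \frac{\frac{1}{2} + 55}{-60 + 55} = \frac{111}{2 \left(-5\right)} = \frac{111}{2} \left(- \frac{1}{5}\right) = - \frac{111}{10} \approx -11.1$)
$B \left(-96 + K{\left(j{\left(-1 \right)} \right)}\right) = - \frac{111 \left(-96 + 9\right)}{10} = \left(- \frac{111}{10}\right) \left(-87\right) = \frac{9657}{10}$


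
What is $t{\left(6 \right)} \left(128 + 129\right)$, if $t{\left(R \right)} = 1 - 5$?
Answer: $-1028$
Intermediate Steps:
$t{\left(R \right)} = -4$
$t{\left(6 \right)} \left(128 + 129\right) = - 4 \left(128 + 129\right) = \left(-4\right) 257 = -1028$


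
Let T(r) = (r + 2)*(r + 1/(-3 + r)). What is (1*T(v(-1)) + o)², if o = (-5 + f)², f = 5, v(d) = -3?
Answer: 361/36 ≈ 10.028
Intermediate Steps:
T(r) = (2 + r)*(r + 1/(-3 + r))
o = 0 (o = (-5 + 5)² = 0² = 0)
(1*T(v(-1)) + o)² = (1*((2 + (-3)³ - 1*(-3)² - 5*(-3))/(-3 - 3)) + 0)² = (1*((2 - 27 - 1*9 + 15)/(-6)) + 0)² = (1*(-(2 - 27 - 9 + 15)/6) + 0)² = (1*(-⅙*(-19)) + 0)² = (1*(19/6) + 0)² = (19/6 + 0)² = (19/6)² = 361/36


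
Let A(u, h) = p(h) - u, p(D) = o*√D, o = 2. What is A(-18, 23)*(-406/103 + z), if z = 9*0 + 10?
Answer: 11232/103 + 1248*√23/103 ≈ 167.16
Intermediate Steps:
p(D) = 2*√D
A(u, h) = -u + 2*√h (A(u, h) = 2*√h - u = -u + 2*√h)
z = 10 (z = 0 + 10 = 10)
A(-18, 23)*(-406/103 + z) = (-1*(-18) + 2*√23)*(-406/103 + 10) = (18 + 2*√23)*(-406*1/103 + 10) = (18 + 2*√23)*(-406/103 + 10) = (18 + 2*√23)*(624/103) = 11232/103 + 1248*√23/103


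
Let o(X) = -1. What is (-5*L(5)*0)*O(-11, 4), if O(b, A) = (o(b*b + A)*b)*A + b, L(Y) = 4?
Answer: 0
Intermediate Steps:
O(b, A) = b - A*b (O(b, A) = (-b)*A + b = -A*b + b = b - A*b)
(-5*L(5)*0)*O(-11, 4) = (-5*4*0)*(-11*(1 - 1*4)) = (-20*0)*(-11*(1 - 4)) = 0*(-11*(-3)) = 0*33 = 0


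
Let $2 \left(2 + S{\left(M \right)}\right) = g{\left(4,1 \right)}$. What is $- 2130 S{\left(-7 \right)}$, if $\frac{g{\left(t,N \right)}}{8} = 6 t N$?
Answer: $-200220$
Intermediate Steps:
$g{\left(t,N \right)} = 48 N t$ ($g{\left(t,N \right)} = 8 \cdot 6 t N = 8 \cdot 6 N t = 48 N t$)
$S{\left(M \right)} = 94$ ($S{\left(M \right)} = -2 + \frac{48 \cdot 1 \cdot 4}{2} = -2 + \frac{1}{2} \cdot 192 = -2 + 96 = 94$)
$- 2130 S{\left(-7 \right)} = \left(-2130\right) 94 = -200220$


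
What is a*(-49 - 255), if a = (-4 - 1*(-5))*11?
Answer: -3344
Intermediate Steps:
a = 11 (a = (-4 + 5)*11 = 1*11 = 11)
a*(-49 - 255) = 11*(-49 - 255) = 11*(-304) = -3344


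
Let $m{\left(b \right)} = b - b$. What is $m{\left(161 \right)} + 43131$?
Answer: $43131$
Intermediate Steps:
$m{\left(b \right)} = 0$
$m{\left(161 \right)} + 43131 = 0 + 43131 = 43131$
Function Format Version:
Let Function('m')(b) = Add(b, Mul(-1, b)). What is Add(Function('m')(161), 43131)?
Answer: 43131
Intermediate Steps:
Function('m')(b) = 0
Add(Function('m')(161), 43131) = Add(0, 43131) = 43131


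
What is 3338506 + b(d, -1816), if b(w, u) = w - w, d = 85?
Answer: 3338506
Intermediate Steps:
b(w, u) = 0
3338506 + b(d, -1816) = 3338506 + 0 = 3338506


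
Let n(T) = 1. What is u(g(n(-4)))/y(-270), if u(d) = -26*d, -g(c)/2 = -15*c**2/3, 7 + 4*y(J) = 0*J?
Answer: 1040/7 ≈ 148.57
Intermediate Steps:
y(J) = -7/4 (y(J) = -7/4 + (0*J)/4 = -7/4 + (1/4)*0 = -7/4 + 0 = -7/4)
g(c) = 10*c**2 (g(c) = -2*(-15*c**2)/3 = -(-10)*c**2 = 10*c**2)
u(g(n(-4)))/y(-270) = (-260*1**2)/(-7/4) = -260*(-4/7) = 1040/7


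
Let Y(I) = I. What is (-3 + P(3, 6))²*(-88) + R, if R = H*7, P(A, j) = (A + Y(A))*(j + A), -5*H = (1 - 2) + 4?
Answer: -1144461/5 ≈ -2.2889e+5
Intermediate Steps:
H = -⅗ (H = -((1 - 2) + 4)/5 = -(-1 + 4)/5 = -⅕*3 = -⅗ ≈ -0.60000)
P(A, j) = 2*A*(A + j) (P(A, j) = (A + A)*(j + A) = (2*A)*(A + j) = 2*A*(A + j))
R = -21/5 (R = -⅗*7 = -21/5 ≈ -4.2000)
(-3 + P(3, 6))²*(-88) + R = (-3 + 2*3*(3 + 6))²*(-88) - 21/5 = (-3 + 2*3*9)²*(-88) - 21/5 = (-3 + 54)²*(-88) - 21/5 = 51²*(-88) - 21/5 = 2601*(-88) - 21/5 = -228888 - 21/5 = -1144461/5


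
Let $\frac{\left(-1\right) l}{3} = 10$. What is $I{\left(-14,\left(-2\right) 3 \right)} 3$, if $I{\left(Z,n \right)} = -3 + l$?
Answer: $-99$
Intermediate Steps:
$l = -30$ ($l = \left(-3\right) 10 = -30$)
$I{\left(Z,n \right)} = -33$ ($I{\left(Z,n \right)} = -3 - 30 = -33$)
$I{\left(-14,\left(-2\right) 3 \right)} 3 = \left(-33\right) 3 = -99$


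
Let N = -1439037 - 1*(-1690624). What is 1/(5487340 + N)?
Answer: 1/5738927 ≈ 1.7425e-7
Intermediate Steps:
N = 251587 (N = -1439037 + 1690624 = 251587)
1/(5487340 + N) = 1/(5487340 + 251587) = 1/5738927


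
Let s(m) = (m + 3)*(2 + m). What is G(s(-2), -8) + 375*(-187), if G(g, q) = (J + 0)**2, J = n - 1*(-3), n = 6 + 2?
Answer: -70004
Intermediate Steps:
n = 8
J = 11 (J = 8 - 1*(-3) = 8 + 3 = 11)
s(m) = (2 + m)*(3 + m) (s(m) = (3 + m)*(2 + m) = (2 + m)*(3 + m))
G(g, q) = 121 (G(g, q) = (11 + 0)**2 = 11**2 = 121)
G(s(-2), -8) + 375*(-187) = 121 + 375*(-187) = 121 - 70125 = -70004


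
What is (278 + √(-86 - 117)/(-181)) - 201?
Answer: 77 - I*√203/181 ≈ 77.0 - 0.078717*I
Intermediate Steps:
(278 + √(-86 - 117)/(-181)) - 201 = (278 + √(-203)*(-1/181)) - 201 = (278 + (I*√203)*(-1/181)) - 201 = (278 - I*√203/181) - 201 = 77 - I*√203/181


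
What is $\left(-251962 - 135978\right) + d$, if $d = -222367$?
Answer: $-610307$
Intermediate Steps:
$\left(-251962 - 135978\right) + d = \left(-251962 - 135978\right) - 222367 = -387940 - 222367 = -610307$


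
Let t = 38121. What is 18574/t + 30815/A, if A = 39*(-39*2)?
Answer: -372732169/38654694 ≈ -9.6426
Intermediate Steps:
A = -3042 (A = 39*(-78) = -3042)
18574/t + 30815/A = 18574/38121 + 30815/(-3042) = 18574*(1/38121) + 30815*(-1/3042) = 18574/38121 - 30815/3042 = -372732169/38654694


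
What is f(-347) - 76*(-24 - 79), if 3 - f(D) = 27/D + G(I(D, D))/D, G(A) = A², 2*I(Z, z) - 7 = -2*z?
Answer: 11360937/1388 ≈ 8185.1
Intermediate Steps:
I(Z, z) = 7/2 - z (I(Z, z) = 7/2 + (-2*z)/2 = 7/2 - z)
f(D) = 3 - 27/D - (7/2 - D)²/D (f(D) = 3 - (27/D + (7/2 - D)²/D) = 3 + (-27/D - (7/2 - D)²/D) = 3 - 27/D - (7/2 - D)²/D)
f(-347) - 76*(-24 - 79) = (10 - 1*(-347) - 157/4/(-347)) - 76*(-24 - 79) = (10 + 347 - 157/4*(-1/347)) - 76*(-103) = (10 + 347 + 157/1388) + 7828 = 495673/1388 + 7828 = 11360937/1388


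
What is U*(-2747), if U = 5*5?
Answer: -68675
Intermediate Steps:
U = 25
U*(-2747) = 25*(-2747) = -68675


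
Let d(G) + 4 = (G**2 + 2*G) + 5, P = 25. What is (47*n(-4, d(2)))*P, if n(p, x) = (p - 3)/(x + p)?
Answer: -1645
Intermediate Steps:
d(G) = 1 + G**2 + 2*G (d(G) = -4 + ((G**2 + 2*G) + 5) = -4 + (5 + G**2 + 2*G) = 1 + G**2 + 2*G)
n(p, x) = (-3 + p)/(p + x)
(47*n(-4, d(2)))*P = (47*((-3 - 4)/(-4 + (1 + 2**2 + 2*2))))*25 = (47*(-7/(-4 + (1 + 4 + 4))))*25 = (47*(-7/(-4 + 9)))*25 = (47*(-7/5))*25 = -329/5*25 = -1645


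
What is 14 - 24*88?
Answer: -2098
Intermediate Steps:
14 - 24*88 = 14 - 2112 = -2098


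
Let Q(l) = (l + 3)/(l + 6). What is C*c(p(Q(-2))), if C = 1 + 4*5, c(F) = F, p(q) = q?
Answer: 21/4 ≈ 5.2500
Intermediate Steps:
Q(l) = (3 + l)/(6 + l)
C = 21 (C = 1 + 20 = 21)
C*c(p(Q(-2))) = 21*((3 - 2)/(6 - 2)) = 21*(1/4) = 21*((¼)*1) = 21*(¼) = 21/4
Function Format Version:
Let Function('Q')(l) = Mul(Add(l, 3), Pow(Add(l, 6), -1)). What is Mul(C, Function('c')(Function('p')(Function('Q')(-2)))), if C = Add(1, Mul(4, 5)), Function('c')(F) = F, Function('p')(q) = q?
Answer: Rational(21, 4) ≈ 5.2500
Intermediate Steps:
Function('Q')(l) = Mul(Pow(Add(6, l), -1), Add(3, l)) (Function('Q')(l) = Mul(Add(3, l), Pow(Add(6, l), -1)) = Mul(Pow(Add(6, l), -1), Add(3, l)))
C = 21 (C = Add(1, 20) = 21)
Mul(C, Function('c')(Function('p')(Function('Q')(-2)))) = Mul(21, Mul(Pow(Add(6, -2), -1), Add(3, -2))) = Mul(21, Mul(Pow(4, -1), 1)) = Mul(21, Mul(Rational(1, 4), 1)) = Mul(21, Rational(1, 4)) = Rational(21, 4)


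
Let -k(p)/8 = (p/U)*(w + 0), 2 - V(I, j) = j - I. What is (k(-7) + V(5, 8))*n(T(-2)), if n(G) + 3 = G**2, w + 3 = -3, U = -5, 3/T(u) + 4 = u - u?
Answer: -12909/80 ≈ -161.36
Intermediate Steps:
V(I, j) = 2 + I - j (V(I, j) = 2 - (j - I) = 2 + (I - j) = 2 + I - j)
T(u) = -3/4 (T(u) = 3/(-4 + (u - u)) = 3/(-4 + 0) = 3/(-4) = 3*(-1/4) = -3/4)
w = -6 (w = -3 - 3 = -6)
k(p) = -48*p/5 (k(p) = -8*p/(-5)*(-6 + 0) = -8*p*(-1/5)*(-6) = -8*(-p/5)*(-6) = -48*p/5)
n(G) = -3 + G**2
(k(-7) + V(5, 8))*n(T(-2)) = (-48/5*(-7) + (2 + 5 - 1*8))*(-3 + (-3/4)**2) = (336/5 + (2 + 5 - 8))*(-3 + 9/16) = (336/5 - 1)*(-39/16) = (331/5)*(-39/16) = -12909/80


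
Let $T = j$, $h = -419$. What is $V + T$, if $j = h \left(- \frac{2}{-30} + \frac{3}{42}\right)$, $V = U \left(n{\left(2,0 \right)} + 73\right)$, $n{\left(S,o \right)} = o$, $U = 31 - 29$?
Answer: $\frac{18509}{210} \approx 88.138$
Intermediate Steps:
$U = 2$
$V = 146$ ($V = 2 \left(0 + 73\right) = 2 \cdot 73 = 146$)
$j = - \frac{12151}{210}$ ($j = - 419 \left(- \frac{2}{-30} + \frac{3}{42}\right) = - 419 \left(\left(-2\right) \left(- \frac{1}{30}\right) + 3 \cdot \frac{1}{42}\right) = - 419 \left(\frac{1}{15} + \frac{1}{14}\right) = \left(-419\right) \frac{29}{210} = - \frac{12151}{210} \approx -57.862$)
$T = - \frac{12151}{210} \approx -57.862$
$V + T = 146 - \frac{12151}{210} = \frac{18509}{210}$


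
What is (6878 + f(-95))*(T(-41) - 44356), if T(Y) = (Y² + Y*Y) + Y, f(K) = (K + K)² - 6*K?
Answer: -1786992180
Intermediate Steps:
f(K) = -6*K + 4*K² (f(K) = (2*K)² - 6*K = 4*K² - 6*K = -6*K + 4*K²)
T(Y) = Y + 2*Y² (T(Y) = (Y² + Y²) + Y = 2*Y² + Y = Y + 2*Y²)
(6878 + f(-95))*(T(-41) - 44356) = (6878 + 2*(-95)*(-3 + 2*(-95)))*(-41*(1 + 2*(-41)) - 44356) = (6878 + 2*(-95)*(-3 - 190))*(-41*(1 - 82) - 44356) = (6878 + 2*(-95)*(-193))*(-41*(-81) - 44356) = (6878 + 36670)*(3321 - 44356) = 43548*(-41035) = -1786992180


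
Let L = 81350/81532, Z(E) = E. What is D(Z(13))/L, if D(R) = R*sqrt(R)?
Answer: 529958*sqrt(13)/40675 ≈ 46.977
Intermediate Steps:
L = 40675/40766 (L = 81350*(1/81532) = 40675/40766 ≈ 0.99777)
D(R) = R**(3/2)
D(Z(13))/L = 13**(3/2)/(40675/40766) = (13*sqrt(13))*(40766/40675) = 529958*sqrt(13)/40675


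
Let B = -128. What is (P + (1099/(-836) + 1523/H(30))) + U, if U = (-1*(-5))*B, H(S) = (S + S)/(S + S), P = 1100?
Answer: 1656689/836 ≈ 1981.7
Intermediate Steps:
H(S) = 1 (H(S) = (2*S)/((2*S)) = (2*S)*(1/(2*S)) = 1)
U = -640 (U = -1*(-5)*(-128) = 5*(-128) = -640)
(P + (1099/(-836) + 1523/H(30))) + U = (1100 + (1099/(-836) + 1523/1)) - 640 = (1100 + (1099*(-1/836) + 1523*1)) - 640 = (1100 + (-1099/836 + 1523)) - 640 = (1100 + 1272129/836) - 640 = 2191729/836 - 640 = 1656689/836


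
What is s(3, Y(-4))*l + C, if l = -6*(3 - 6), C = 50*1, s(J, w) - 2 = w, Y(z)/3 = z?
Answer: -130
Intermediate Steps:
Y(z) = 3*z
s(J, w) = 2 + w
C = 50
l = 18 (l = -6*(-3) = 18)
s(3, Y(-4))*l + C = (2 + 3*(-4))*18 + 50 = (2 - 12)*18 + 50 = -10*18 + 50 = -180 + 50 = -130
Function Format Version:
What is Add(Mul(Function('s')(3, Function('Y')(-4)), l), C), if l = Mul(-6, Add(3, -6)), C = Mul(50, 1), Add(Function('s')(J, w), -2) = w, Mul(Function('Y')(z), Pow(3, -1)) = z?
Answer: -130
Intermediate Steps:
Function('Y')(z) = Mul(3, z)
Function('s')(J, w) = Add(2, w)
C = 50
l = 18 (l = Mul(-6, -3) = 18)
Add(Mul(Function('s')(3, Function('Y')(-4)), l), C) = Add(Mul(Add(2, Mul(3, -4)), 18), 50) = Add(Mul(Add(2, -12), 18), 50) = Add(Mul(-10, 18), 50) = Add(-180, 50) = -130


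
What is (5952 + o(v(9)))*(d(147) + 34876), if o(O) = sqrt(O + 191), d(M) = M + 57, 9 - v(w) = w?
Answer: 208796160 + 35080*sqrt(191) ≈ 2.0928e+8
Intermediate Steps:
v(w) = 9 - w
d(M) = 57 + M
o(O) = sqrt(191 + O)
(5952 + o(v(9)))*(d(147) + 34876) = (5952 + sqrt(191 + (9 - 1*9)))*((57 + 147) + 34876) = (5952 + sqrt(191 + (9 - 9)))*(204 + 34876) = (5952 + sqrt(191 + 0))*35080 = (5952 + sqrt(191))*35080 = 208796160 + 35080*sqrt(191)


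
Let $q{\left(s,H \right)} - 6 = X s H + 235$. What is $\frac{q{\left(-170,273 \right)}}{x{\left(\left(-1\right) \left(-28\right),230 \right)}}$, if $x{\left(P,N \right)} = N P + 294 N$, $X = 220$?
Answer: $- \frac{10209959}{74060} \approx -137.86$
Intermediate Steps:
$q{\left(s,H \right)} = 241 + 220 H s$ ($q{\left(s,H \right)} = 6 + \left(220 s H + 235\right) = 6 + \left(220 H s + 235\right) = 6 + \left(235 + 220 H s\right) = 241 + 220 H s$)
$x{\left(P,N \right)} = 294 N + N P$
$\frac{q{\left(-170,273 \right)}}{x{\left(\left(-1\right) \left(-28\right),230 \right)}} = \frac{241 + 220 \cdot 273 \left(-170\right)}{230 \left(294 - -28\right)} = \frac{241 - 10210200}{230 \left(294 + 28\right)} = - \frac{10209959}{230 \cdot 322} = - \frac{10209959}{74060}$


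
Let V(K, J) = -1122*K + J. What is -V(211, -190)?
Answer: 236932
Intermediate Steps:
V(K, J) = J - 1122*K
-V(211, -190) = -(-190 - 1122*211) = -(-190 - 236742) = -1*(-236932) = 236932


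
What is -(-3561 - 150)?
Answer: 3711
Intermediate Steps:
-(-3561 - 150) = -1*(-3711) = 3711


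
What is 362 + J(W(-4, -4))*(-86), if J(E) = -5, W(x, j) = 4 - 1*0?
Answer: 792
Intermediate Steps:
W(x, j) = 4 (W(x, j) = 4 + 0 = 4)
362 + J(W(-4, -4))*(-86) = 362 - 5*(-86) = 362 + 430 = 792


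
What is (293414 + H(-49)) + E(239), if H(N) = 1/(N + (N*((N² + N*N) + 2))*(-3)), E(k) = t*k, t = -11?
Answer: 205334629116/706139 ≈ 2.9079e+5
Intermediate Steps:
E(k) = -11*k
H(N) = 1/(N - 3*N*(2 + 2*N²)) (H(N) = 1/(N + (N*((N² + N²) + 2))*(-3)) = 1/(N + (N*(2*N² + 2))*(-3)) = 1/(N + (N*(2 + 2*N²))*(-3)) = 1/(N - 3*N*(2 + 2*N²)))
(293414 + H(-49)) + E(239) = (293414 - 1/(-49*(5 + 6*(-49)²))) - 11*239 = (293414 - 1*(-1/49)/(5 + 6*2401)) - 2629 = (293414 - 1*(-1/49)/(5 + 14406)) - 2629 = (293414 - 1*(-1/49)/14411) - 2629 = (293414 - 1*(-1/49)*1/14411) - 2629 = (293414 + 1/706139) - 2629 = 207191068547/706139 - 2629 = 205334629116/706139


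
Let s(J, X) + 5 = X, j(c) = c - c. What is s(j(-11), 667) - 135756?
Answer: -135094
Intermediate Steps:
j(c) = 0
s(J, X) = -5 + X
s(j(-11), 667) - 135756 = (-5 + 667) - 135756 = 662 - 135756 = -135094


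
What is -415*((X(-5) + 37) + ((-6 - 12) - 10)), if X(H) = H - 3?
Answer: -415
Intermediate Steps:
X(H) = -3 + H
-415*((X(-5) + 37) + ((-6 - 12) - 10)) = -415*(((-3 - 5) + 37) + ((-6 - 12) - 10)) = -415*((-8 + 37) + (-18 - 10)) = -415*(29 - 28) = -415*1 = -415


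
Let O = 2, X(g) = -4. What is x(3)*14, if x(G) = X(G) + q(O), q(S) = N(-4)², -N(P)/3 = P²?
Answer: 32200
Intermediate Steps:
N(P) = -3*P²
q(S) = 2304 (q(S) = (-3*(-4)²)² = (-3*16)² = (-48)² = 2304)
x(G) = 2300 (x(G) = -4 + 2304 = 2300)
x(3)*14 = 2300*14 = 32200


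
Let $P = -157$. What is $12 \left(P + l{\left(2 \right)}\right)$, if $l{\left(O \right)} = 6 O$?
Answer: $-1740$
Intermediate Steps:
$12 \left(P + l{\left(2 \right)}\right) = 12 \left(-157 + 6 \cdot 2\right) = 12 \left(-157 + 12\right) = 12 \left(-145\right) = -1740$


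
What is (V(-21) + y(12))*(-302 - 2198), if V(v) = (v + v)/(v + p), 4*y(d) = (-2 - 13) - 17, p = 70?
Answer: 155000/7 ≈ 22143.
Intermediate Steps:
y(d) = -8 (y(d) = ((-2 - 13) - 17)/4 = (-15 - 17)/4 = (¼)*(-32) = -8)
V(v) = 2*v/(70 + v) (V(v) = (v + v)/(v + 70) = (2*v)/(70 + v) = 2*v/(70 + v))
(V(-21) + y(12))*(-302 - 2198) = (2*(-21)/(70 - 21) - 8)*(-302 - 2198) = (2*(-21)/49 - 8)*(-2500) = (2*(-21)*(1/49) - 8)*(-2500) = (-6/7 - 8)*(-2500) = -62/7*(-2500) = 155000/7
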